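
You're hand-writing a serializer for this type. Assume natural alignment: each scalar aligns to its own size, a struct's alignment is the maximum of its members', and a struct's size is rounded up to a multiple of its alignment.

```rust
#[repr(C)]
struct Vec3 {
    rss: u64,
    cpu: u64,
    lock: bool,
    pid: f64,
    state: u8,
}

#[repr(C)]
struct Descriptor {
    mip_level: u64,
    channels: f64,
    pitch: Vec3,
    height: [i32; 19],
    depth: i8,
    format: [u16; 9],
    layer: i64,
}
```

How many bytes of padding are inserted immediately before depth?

Vec3: rss at 0 (size 8, align 8) → ends 8; cpu at 8 (size 8, align 8) → ends 16; lock at 16 (size 1, align 1) → ends 17; pad 7 to align 8 for pid; pid at 24 (size 8, align 8) → ends 32; state at 32 (size 1, align 1) → ends 33; tail pad 7 to reach multiple of 8; total 40 bytes, alignment 8
mip_level at 0 (size 8, align 8) → ends 8
channels at 8 (size 8, align 8) → ends 16
pitch at 16 (size 40, align 8) → ends 56
height at 56 (size 76, align 4) → ends 132
depth at 132 (size 1, align 1) → ends 133

0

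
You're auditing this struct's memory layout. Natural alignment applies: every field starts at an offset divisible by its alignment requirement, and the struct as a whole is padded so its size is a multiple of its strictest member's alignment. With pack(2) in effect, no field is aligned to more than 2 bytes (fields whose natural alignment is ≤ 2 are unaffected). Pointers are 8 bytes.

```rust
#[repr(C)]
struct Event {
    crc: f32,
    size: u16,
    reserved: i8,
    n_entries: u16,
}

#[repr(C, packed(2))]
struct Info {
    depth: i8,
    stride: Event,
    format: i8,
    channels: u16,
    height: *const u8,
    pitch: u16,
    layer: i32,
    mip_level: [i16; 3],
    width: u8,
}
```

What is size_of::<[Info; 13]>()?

520

Event: @0: crc [4B, align 4] → 4; @4: size [2B, align 2] → 6; @6: reserved [1B, align 1] → 7; +1 pad (align 2); @8: n_entries [2B, align 2] → 10; +2 tail pad (align 4); size 12, align 4
@0: depth [1B, align 1] → 1
+1 pad (align 2)
@2: stride [12B, align 2] → 14
@14: format [1B, align 1] → 15
+1 pad (align 2)
@16: channels [2B, align 2] → 18
@18: height [8B, align 2] → 26
@26: pitch [2B, align 2] → 28
@28: layer [4B, align 2] → 32
@32: mip_level [6B, align 2] → 38
@38: width [1B, align 1] → 39
+1 tail pad (align 2)
size 40, align 2
array of 13: 13 × 40 = 520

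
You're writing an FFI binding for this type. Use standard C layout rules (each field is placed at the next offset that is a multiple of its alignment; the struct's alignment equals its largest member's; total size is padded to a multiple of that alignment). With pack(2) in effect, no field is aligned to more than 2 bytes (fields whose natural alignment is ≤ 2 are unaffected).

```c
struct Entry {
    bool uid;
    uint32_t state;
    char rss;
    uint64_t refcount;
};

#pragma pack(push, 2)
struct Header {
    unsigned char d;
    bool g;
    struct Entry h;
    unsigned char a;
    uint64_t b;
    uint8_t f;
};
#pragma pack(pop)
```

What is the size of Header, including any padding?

Entry: 0..1  uid  (1B, 1-aligned); 1..4  -- padding (3B); 4..8  state  (4B, 4-aligned); 8..9  rss  (1B, 1-aligned); 9..16  -- padding (7B); 16..24  refcount  (8B, 8-aligned); sizeof = 24, alignof = 8
0..1  d  (1B, 1-aligned)
1..2  g  (1B, 1-aligned)
2..26  h  (24B, 2-aligned)
26..27  a  (1B, 1-aligned)
27..28  -- padding (1B)
28..36  b  (8B, 2-aligned)
36..37  f  (1B, 1-aligned)
37..38  -- tail padding (1B)
sizeof = 38, alignof = 2

38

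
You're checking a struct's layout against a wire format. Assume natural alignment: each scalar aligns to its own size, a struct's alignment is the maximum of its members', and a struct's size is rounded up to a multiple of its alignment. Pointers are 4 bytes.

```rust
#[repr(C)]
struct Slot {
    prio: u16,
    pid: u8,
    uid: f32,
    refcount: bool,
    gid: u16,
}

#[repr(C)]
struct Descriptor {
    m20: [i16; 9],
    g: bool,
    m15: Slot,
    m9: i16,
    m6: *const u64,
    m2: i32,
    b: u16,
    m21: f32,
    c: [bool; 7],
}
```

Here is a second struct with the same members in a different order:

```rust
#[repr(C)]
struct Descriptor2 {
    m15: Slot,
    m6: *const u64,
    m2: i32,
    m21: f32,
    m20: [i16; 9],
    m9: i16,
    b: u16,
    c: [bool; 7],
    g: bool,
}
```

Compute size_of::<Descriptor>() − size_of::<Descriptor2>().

4

Slot: 0..2  prio  (2B, 2-aligned); 2..3  pid  (1B, 1-aligned); 3..4  -- padding (1B); 4..8  uid  (4B, 4-aligned); 8..9  refcount  (1B, 1-aligned); 9..10  -- padding (1B); 10..12  gid  (2B, 2-aligned); sizeof = 12, alignof = 4
0..18  m20  (18B, 2-aligned)
18..19  g  (1B, 1-aligned)
19..20  -- padding (1B)
20..32  m15  (12B, 4-aligned)
32..34  m9  (2B, 2-aligned)
34..36  -- padding (2B)
36..40  m6  (4B, 4-aligned)
40..44  m2  (4B, 4-aligned)
44..46  b  (2B, 2-aligned)
46..48  -- padding (2B)
48..52  m21  (4B, 4-aligned)
52..59  c  (7B, 1-aligned)
59..60  -- tail padding (1B)
sizeof = 60, alignof = 4
— Descriptor2 —
0..12  m15  (12B, 4-aligned)
12..16  m6  (4B, 4-aligned)
16..20  m2  (4B, 4-aligned)
20..24  m21  (4B, 4-aligned)
24..42  m20  (18B, 2-aligned)
42..44  m9  (2B, 2-aligned)
44..46  b  (2B, 2-aligned)
46..53  c  (7B, 1-aligned)
53..54  g  (1B, 1-aligned)
54..56  -- tail padding (2B)
sizeof = 56, alignof = 4
60 − 56 = 4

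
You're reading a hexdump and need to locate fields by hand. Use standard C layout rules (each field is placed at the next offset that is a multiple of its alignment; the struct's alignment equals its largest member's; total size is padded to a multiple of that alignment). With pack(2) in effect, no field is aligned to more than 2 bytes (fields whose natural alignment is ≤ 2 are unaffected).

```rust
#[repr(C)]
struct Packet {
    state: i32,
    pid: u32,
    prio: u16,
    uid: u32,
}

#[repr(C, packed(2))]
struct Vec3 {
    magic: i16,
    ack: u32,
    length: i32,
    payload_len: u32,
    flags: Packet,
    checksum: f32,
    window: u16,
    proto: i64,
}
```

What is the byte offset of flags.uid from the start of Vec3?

Packet: 0..4  state  (4B, 4-aligned); 4..8  pid  (4B, 4-aligned); 8..10  prio  (2B, 2-aligned); 10..12  -- padding (2B); 12..16  uid  (4B, 4-aligned); sizeof = 16, alignof = 4
0..2  magic  (2B, 2-aligned)
2..6  ack  (4B, 2-aligned)
6..10  length  (4B, 2-aligned)
10..14  payload_len  (4B, 2-aligned)
14..30  flags  (16B, 2-aligned)
within Packet: uid at 12
14 + 12 = 26

26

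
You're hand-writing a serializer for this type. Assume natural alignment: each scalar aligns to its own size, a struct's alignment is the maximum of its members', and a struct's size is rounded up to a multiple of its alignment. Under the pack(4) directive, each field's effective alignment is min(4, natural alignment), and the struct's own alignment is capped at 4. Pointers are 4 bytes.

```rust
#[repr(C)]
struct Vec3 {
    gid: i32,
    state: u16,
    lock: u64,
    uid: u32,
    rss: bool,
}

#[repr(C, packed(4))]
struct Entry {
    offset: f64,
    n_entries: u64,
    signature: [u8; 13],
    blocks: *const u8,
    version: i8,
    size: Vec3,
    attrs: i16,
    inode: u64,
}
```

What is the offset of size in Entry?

40

Vec3: @0: gid [4B, align 4] → 4; @4: state [2B, align 2] → 6; +2 pad (align 8); @8: lock [8B, align 8] → 16; @16: uid [4B, align 4] → 20; @20: rss [1B, align 1] → 21; +3 tail pad (align 8); size 24, align 8
@0: offset [8B, align 4] → 8
@8: n_entries [8B, align 4] → 16
@16: signature [13B, align 1] → 29
+3 pad (align 4)
@32: blocks [4B, align 4] → 36
@36: version [1B, align 1] → 37
+3 pad (align 4)
@40: size [24B, align 4] → 64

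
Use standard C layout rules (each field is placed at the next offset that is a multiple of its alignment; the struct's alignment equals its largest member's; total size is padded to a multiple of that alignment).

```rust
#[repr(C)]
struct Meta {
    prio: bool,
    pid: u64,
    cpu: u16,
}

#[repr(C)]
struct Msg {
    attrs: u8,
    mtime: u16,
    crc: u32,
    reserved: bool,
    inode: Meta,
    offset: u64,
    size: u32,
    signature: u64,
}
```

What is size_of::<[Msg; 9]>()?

Meta: 0..1  prio  (1B, 1-aligned); 1..8  -- padding (7B); 8..16  pid  (8B, 8-aligned); 16..18  cpu  (2B, 2-aligned); 18..24  -- tail padding (6B); sizeof = 24, alignof = 8
0..1  attrs  (1B, 1-aligned)
1..2  -- padding (1B)
2..4  mtime  (2B, 2-aligned)
4..8  crc  (4B, 4-aligned)
8..9  reserved  (1B, 1-aligned)
9..16  -- padding (7B)
16..40  inode  (24B, 8-aligned)
40..48  offset  (8B, 8-aligned)
48..52  size  (4B, 4-aligned)
52..56  -- padding (4B)
56..64  signature  (8B, 8-aligned)
sizeof = 64, alignof = 8
array of 9: 9 × 64 = 576

576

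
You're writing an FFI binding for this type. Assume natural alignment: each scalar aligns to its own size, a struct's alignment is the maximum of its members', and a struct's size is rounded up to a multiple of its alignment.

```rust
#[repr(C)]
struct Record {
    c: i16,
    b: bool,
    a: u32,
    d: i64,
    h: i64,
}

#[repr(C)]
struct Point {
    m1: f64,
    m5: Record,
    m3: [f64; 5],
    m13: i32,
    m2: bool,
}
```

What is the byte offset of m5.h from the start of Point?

Record: c at 0 (size 2, align 2) → ends 2; b at 2 (size 1, align 1) → ends 3; pad 1 to align 4 for a; a at 4 (size 4, align 4) → ends 8; d at 8 (size 8, align 8) → ends 16; h at 16 (size 8, align 8) → ends 24; total 24 bytes, alignment 8
m1 at 0 (size 8, align 8) → ends 8
m5 at 8 (size 24, align 8) → ends 32
within Record: h at 16
8 + 16 = 24

24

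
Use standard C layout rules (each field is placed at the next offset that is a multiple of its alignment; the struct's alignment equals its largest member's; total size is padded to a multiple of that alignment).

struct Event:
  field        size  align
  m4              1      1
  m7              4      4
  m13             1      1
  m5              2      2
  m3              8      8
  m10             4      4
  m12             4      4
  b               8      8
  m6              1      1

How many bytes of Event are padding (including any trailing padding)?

15

m4 at 0 (size 1, align 1) → ends 1
pad 3 to align 4 for m7
m7 at 4 (size 4, align 4) → ends 8
m13 at 8 (size 1, align 1) → ends 9
pad 1 to align 2 for m5
m5 at 10 (size 2, align 2) → ends 12
pad 4 to align 8 for m3
m3 at 16 (size 8, align 8) → ends 24
m10 at 24 (size 4, align 4) → ends 28
m12 at 28 (size 4, align 4) → ends 32
b at 32 (size 8, align 8) → ends 40
m6 at 40 (size 1, align 1) → ends 41
tail pad 7 to reach multiple of 8
total 48 bytes, alignment 8
data bytes 33, size 48 → padding 15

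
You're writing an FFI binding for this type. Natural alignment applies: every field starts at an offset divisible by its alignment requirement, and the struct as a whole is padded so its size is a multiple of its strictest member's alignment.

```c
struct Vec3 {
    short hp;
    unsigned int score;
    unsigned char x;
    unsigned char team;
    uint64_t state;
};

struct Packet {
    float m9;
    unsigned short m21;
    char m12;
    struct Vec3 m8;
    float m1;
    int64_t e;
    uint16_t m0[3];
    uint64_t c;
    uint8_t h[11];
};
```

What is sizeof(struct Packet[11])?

880

Vec3: hp at 0 (size 2, align 2) → ends 2; pad 2 to align 4 for score; score at 4 (size 4, align 4) → ends 8; x at 8 (size 1, align 1) → ends 9; team at 9 (size 1, align 1) → ends 10; pad 6 to align 8 for state; state at 16 (size 8, align 8) → ends 24; total 24 bytes, alignment 8
m9 at 0 (size 4, align 4) → ends 4
m21 at 4 (size 2, align 2) → ends 6
m12 at 6 (size 1, align 1) → ends 7
pad 1 to align 8 for m8
m8 at 8 (size 24, align 8) → ends 32
m1 at 32 (size 4, align 4) → ends 36
pad 4 to align 8 for e
e at 40 (size 8, align 8) → ends 48
m0 at 48 (size 6, align 2) → ends 54
pad 2 to align 8 for c
c at 56 (size 8, align 8) → ends 64
h at 64 (size 11, align 1) → ends 75
tail pad 5 to reach multiple of 8
total 80 bytes, alignment 8
array of 11: 11 × 80 = 880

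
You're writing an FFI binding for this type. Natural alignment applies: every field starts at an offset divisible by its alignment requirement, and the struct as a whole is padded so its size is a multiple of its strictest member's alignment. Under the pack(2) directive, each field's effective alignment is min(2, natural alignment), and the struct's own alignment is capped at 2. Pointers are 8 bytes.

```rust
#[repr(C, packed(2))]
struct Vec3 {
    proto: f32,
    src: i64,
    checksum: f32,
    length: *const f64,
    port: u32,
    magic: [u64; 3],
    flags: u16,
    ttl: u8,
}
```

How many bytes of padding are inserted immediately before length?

@0: proto [4B, align 2] → 4
@4: src [8B, align 2] → 12
@12: checksum [4B, align 2] → 16
@16: length [8B, align 2] → 24

0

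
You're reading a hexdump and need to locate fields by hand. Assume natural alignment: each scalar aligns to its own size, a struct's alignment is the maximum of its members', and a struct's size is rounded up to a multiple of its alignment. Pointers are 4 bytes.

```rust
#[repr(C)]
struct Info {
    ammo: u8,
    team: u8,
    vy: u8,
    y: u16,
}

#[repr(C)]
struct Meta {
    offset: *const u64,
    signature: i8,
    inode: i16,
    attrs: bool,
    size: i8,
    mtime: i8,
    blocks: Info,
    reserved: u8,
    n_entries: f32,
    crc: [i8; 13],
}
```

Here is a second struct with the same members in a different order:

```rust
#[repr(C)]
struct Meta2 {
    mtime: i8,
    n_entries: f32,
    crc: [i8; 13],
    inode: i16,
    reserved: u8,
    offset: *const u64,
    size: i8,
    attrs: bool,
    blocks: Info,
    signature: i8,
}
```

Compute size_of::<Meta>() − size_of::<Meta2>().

Info: ammo at 0 (size 1, align 1) → ends 1; team at 1 (size 1, align 1) → ends 2; vy at 2 (size 1, align 1) → ends 3; pad 1 to align 2 for y; y at 4 (size 2, align 2) → ends 6; total 6 bytes, alignment 2
offset at 0 (size 4, align 4) → ends 4
signature at 4 (size 1, align 1) → ends 5
pad 1 to align 2 for inode
inode at 6 (size 2, align 2) → ends 8
attrs at 8 (size 1, align 1) → ends 9
size at 9 (size 1, align 1) → ends 10
mtime at 10 (size 1, align 1) → ends 11
pad 1 to align 2 for blocks
blocks at 12 (size 6, align 2) → ends 18
reserved at 18 (size 1, align 1) → ends 19
pad 1 to align 4 for n_entries
n_entries at 20 (size 4, align 4) → ends 24
crc at 24 (size 13, align 1) → ends 37
tail pad 3 to reach multiple of 4
total 40 bytes, alignment 4
— Meta2 —
mtime at 0 (size 1, align 1) → ends 1
pad 3 to align 4 for n_entries
n_entries at 4 (size 4, align 4) → ends 8
crc at 8 (size 13, align 1) → ends 21
pad 1 to align 2 for inode
inode at 22 (size 2, align 2) → ends 24
reserved at 24 (size 1, align 1) → ends 25
pad 3 to align 4 for offset
offset at 28 (size 4, align 4) → ends 32
size at 32 (size 1, align 1) → ends 33
attrs at 33 (size 1, align 1) → ends 34
blocks at 34 (size 6, align 2) → ends 40
signature at 40 (size 1, align 1) → ends 41
tail pad 3 to reach multiple of 4
total 44 bytes, alignment 4
40 − 44 = -4

-4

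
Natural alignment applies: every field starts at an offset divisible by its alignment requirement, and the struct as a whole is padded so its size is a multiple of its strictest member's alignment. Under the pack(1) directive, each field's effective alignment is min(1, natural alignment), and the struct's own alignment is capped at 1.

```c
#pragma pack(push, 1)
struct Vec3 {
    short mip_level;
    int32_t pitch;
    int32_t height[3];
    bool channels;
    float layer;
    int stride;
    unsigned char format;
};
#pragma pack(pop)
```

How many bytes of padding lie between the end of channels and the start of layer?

mip_level at 0 (size 2, align 1) → ends 2
pitch at 2 (size 4, align 1) → ends 6
height at 6 (size 12, align 1) → ends 18
channels at 18 (size 1, align 1) → ends 19
layer at 19 (size 4, align 1) → ends 23

0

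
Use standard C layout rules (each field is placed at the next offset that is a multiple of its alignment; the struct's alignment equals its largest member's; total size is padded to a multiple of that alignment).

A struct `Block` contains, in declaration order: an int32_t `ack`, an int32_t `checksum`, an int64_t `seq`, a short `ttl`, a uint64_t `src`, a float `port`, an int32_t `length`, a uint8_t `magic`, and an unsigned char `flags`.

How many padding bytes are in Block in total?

12

@0: ack [4B, align 4] → 4
@4: checksum [4B, align 4] → 8
@8: seq [8B, align 8] → 16
@16: ttl [2B, align 2] → 18
+6 pad (align 8)
@24: src [8B, align 8] → 32
@32: port [4B, align 4] → 36
@36: length [4B, align 4] → 40
@40: magic [1B, align 1] → 41
@41: flags [1B, align 1] → 42
+6 tail pad (align 8)
size 48, align 8
data bytes 36, size 48 → padding 12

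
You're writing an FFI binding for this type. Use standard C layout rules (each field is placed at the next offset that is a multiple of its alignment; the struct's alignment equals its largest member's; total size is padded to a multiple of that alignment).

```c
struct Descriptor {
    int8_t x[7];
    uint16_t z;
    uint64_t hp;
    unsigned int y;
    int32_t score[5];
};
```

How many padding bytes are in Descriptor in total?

x at 0 (size 7, align 1) → ends 7
pad 1 to align 2 for z
z at 8 (size 2, align 2) → ends 10
pad 6 to align 8 for hp
hp at 16 (size 8, align 8) → ends 24
y at 24 (size 4, align 4) → ends 28
score at 28 (size 20, align 4) → ends 48
total 48 bytes, alignment 8
data bytes 41, size 48 → padding 7

7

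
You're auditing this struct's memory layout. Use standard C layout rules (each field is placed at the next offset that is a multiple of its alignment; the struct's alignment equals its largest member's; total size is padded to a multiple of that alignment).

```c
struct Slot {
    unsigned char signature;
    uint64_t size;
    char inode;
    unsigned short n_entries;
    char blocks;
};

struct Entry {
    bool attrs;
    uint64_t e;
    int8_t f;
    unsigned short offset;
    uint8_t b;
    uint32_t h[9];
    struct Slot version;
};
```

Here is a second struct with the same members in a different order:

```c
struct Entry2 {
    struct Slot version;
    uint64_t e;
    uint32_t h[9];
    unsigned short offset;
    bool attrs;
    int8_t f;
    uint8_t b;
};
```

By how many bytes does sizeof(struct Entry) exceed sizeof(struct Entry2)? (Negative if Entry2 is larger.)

Slot: 0..1  signature  (1B, 1-aligned); 1..8  -- padding (7B); 8..16  size  (8B, 8-aligned); 16..17  inode  (1B, 1-aligned); 17..18  -- padding (1B); 18..20  n_entries  (2B, 2-aligned); 20..21  blocks  (1B, 1-aligned); 21..24  -- tail padding (3B); sizeof = 24, alignof = 8
0..1  attrs  (1B, 1-aligned)
1..8  -- padding (7B)
8..16  e  (8B, 8-aligned)
16..17  f  (1B, 1-aligned)
17..18  -- padding (1B)
18..20  offset  (2B, 2-aligned)
20..21  b  (1B, 1-aligned)
21..24  -- padding (3B)
24..60  h  (36B, 4-aligned)
60..64  -- padding (4B)
64..88  version  (24B, 8-aligned)
sizeof = 88, alignof = 8
— Entry2 —
0..24  version  (24B, 8-aligned)
24..32  e  (8B, 8-aligned)
32..68  h  (36B, 4-aligned)
68..70  offset  (2B, 2-aligned)
70..71  attrs  (1B, 1-aligned)
71..72  f  (1B, 1-aligned)
72..73  b  (1B, 1-aligned)
73..80  -- tail padding (7B)
sizeof = 80, alignof = 8
88 − 80 = 8

8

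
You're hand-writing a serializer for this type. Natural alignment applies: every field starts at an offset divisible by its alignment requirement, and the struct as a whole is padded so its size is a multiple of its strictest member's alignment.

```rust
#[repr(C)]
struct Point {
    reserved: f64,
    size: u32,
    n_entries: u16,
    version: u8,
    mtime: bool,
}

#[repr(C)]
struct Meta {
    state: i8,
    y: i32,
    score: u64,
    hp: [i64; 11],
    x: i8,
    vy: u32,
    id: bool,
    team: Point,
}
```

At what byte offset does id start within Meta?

Point: 0..8  reserved  (8B, 8-aligned); 8..12  size  (4B, 4-aligned); 12..14  n_entries  (2B, 2-aligned); 14..15  version  (1B, 1-aligned); 15..16  mtime  (1B, 1-aligned); sizeof = 16, alignof = 8
0..1  state  (1B, 1-aligned)
1..4  -- padding (3B)
4..8  y  (4B, 4-aligned)
8..16  score  (8B, 8-aligned)
16..104  hp  (88B, 8-aligned)
104..105  x  (1B, 1-aligned)
105..108  -- padding (3B)
108..112  vy  (4B, 4-aligned)
112..113  id  (1B, 1-aligned)

112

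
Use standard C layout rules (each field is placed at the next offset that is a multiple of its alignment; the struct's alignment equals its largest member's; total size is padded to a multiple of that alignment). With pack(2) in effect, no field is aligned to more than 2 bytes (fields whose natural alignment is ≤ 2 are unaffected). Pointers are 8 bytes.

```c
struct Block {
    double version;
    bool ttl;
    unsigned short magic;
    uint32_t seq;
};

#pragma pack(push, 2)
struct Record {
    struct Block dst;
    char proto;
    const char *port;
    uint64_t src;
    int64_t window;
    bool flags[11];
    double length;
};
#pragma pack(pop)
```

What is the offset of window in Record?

Block: version at 0 (size 8, align 8) → ends 8; ttl at 8 (size 1, align 1) → ends 9; pad 1 to align 2 for magic; magic at 10 (size 2, align 2) → ends 12; seq at 12 (size 4, align 4) → ends 16; total 16 bytes, alignment 8
dst at 0 (size 16, align 2) → ends 16
proto at 16 (size 1, align 1) → ends 17
pad 1 to align 2 for port
port at 18 (size 8, align 2) → ends 26
src at 26 (size 8, align 2) → ends 34
window at 34 (size 8, align 2) → ends 42

34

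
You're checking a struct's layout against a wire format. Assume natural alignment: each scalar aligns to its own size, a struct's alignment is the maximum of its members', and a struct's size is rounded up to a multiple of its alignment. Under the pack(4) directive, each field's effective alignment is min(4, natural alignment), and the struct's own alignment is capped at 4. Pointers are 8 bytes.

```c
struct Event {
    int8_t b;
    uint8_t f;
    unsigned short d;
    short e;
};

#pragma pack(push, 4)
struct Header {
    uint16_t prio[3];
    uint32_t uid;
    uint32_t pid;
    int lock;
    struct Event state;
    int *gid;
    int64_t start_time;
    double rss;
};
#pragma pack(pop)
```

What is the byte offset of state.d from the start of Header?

Event: 0..1  b  (1B, 1-aligned); 1..2  f  (1B, 1-aligned); 2..4  d  (2B, 2-aligned); 4..6  e  (2B, 2-aligned); sizeof = 6, alignof = 2
0..6  prio  (6B, 2-aligned)
6..8  -- padding (2B)
8..12  uid  (4B, 4-aligned)
12..16  pid  (4B, 4-aligned)
16..20  lock  (4B, 4-aligned)
20..26  state  (6B, 2-aligned)
within Event: d at 2
20 + 2 = 22

22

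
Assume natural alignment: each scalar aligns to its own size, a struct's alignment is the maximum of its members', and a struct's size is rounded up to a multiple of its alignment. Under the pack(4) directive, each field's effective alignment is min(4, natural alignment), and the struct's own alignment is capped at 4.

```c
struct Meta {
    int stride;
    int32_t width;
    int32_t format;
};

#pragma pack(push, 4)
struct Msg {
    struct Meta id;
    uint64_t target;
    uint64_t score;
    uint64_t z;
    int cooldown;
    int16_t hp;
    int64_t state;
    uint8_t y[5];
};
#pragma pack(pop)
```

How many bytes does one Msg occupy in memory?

Meta: 0..4  stride  (4B, 4-aligned); 4..8  width  (4B, 4-aligned); 8..12  format  (4B, 4-aligned); sizeof = 12, alignof = 4
0..12  id  (12B, 4-aligned)
12..20  target  (8B, 4-aligned)
20..28  score  (8B, 4-aligned)
28..36  z  (8B, 4-aligned)
36..40  cooldown  (4B, 4-aligned)
40..42  hp  (2B, 2-aligned)
42..44  -- padding (2B)
44..52  state  (8B, 4-aligned)
52..57  y  (5B, 1-aligned)
57..60  -- tail padding (3B)
sizeof = 60, alignof = 4

60 bytes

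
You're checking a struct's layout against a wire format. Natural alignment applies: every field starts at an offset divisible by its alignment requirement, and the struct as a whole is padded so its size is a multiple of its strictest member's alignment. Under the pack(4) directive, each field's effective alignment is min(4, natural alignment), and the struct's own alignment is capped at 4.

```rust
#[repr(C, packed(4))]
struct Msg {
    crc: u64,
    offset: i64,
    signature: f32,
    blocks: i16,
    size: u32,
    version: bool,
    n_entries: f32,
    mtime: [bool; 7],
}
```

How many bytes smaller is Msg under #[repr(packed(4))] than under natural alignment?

4

natural layout:
  crc at 0 (size 8, align 8) → ends 8
  offset at 8 (size 8, align 8) → ends 16
  signature at 16 (size 4, align 4) → ends 20
  blocks at 20 (size 2, align 2) → ends 22
  pad 2 to align 4 for size
  size at 24 (size 4, align 4) → ends 28
  version at 28 (size 1, align 1) → ends 29
  pad 3 to align 4 for n_entries
  n_entries at 32 (size 4, align 4) → ends 36
  mtime at 36 (size 7, align 1) → ends 43
  tail pad 5 to reach multiple of 8
  total 48 bytes, alignment 8
packed(4) layout:
  crc at 0 (size 8, align 4) → ends 8
  offset at 8 (size 8, align 4) → ends 16
  signature at 16 (size 4, align 4) → ends 20
  blocks at 20 (size 2, align 2) → ends 22
  pad 2 to align 4 for size
  size at 24 (size 4, align 4) → ends 28
  version at 28 (size 1, align 1) → ends 29
  pad 3 to align 4 for n_entries
  n_entries at 32 (size 4, align 4) → ends 36
  mtime at 36 (size 7, align 1) → ends 43
  tail pad 1 to reach multiple of 4
  total 44 bytes, alignment 4
48 − 44 = 4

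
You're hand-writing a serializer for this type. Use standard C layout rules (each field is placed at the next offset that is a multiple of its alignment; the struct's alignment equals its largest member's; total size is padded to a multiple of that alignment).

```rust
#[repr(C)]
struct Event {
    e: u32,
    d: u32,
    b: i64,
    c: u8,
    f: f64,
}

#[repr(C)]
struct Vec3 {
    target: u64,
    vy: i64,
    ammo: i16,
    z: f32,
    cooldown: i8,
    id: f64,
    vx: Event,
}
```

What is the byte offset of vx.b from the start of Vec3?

Event: @0: e [4B, align 4] → 4; @4: d [4B, align 4] → 8; @8: b [8B, align 8] → 16; @16: c [1B, align 1] → 17; +7 pad (align 8); @24: f [8B, align 8] → 32; size 32, align 8
@0: target [8B, align 8] → 8
@8: vy [8B, align 8] → 16
@16: ammo [2B, align 2] → 18
+2 pad (align 4)
@20: z [4B, align 4] → 24
@24: cooldown [1B, align 1] → 25
+7 pad (align 8)
@32: id [8B, align 8] → 40
@40: vx [32B, align 8] → 72
within Event: b at 8
40 + 8 = 48

48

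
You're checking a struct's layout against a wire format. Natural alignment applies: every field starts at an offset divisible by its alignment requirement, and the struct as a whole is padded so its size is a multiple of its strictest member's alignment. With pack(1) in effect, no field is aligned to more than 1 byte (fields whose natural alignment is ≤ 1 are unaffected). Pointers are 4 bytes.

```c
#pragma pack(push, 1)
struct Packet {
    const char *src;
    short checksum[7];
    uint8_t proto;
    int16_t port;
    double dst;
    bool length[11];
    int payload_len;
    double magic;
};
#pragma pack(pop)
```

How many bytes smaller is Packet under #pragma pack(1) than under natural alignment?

natural layout:
  0..4  src  (4B, 4-aligned)
  4..18  checksum  (14B, 2-aligned)
  18..19  proto  (1B, 1-aligned)
  19..20  -- padding (1B)
  20..22  port  (2B, 2-aligned)
  22..24  -- padding (2B)
  24..32  dst  (8B, 8-aligned)
  32..43  length  (11B, 1-aligned)
  43..44  -- padding (1B)
  44..48  payload_len  (4B, 4-aligned)
  48..56  magic  (8B, 8-aligned)
  sizeof = 56, alignof = 8
packed(1) layout:
  0..4  src  (4B, 1-aligned)
  4..18  checksum  (14B, 1-aligned)
  18..19  proto  (1B, 1-aligned)
  19..21  port  (2B, 1-aligned)
  21..29  dst  (8B, 1-aligned)
  29..40  length  (11B, 1-aligned)
  40..44  payload_len  (4B, 1-aligned)
  44..52  magic  (8B, 1-aligned)
  sizeof = 52, alignof = 1
56 − 52 = 4

4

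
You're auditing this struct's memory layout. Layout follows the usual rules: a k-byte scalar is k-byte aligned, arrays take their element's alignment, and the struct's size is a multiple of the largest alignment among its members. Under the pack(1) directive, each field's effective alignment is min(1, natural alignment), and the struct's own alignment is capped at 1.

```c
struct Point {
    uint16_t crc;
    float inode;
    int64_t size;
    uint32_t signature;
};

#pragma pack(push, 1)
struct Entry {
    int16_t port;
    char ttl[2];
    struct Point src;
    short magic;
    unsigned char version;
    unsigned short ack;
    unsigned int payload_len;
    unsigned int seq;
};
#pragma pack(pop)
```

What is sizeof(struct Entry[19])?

Point: crc at 0 (size 2, align 2) → ends 2; pad 2 to align 4 for inode; inode at 4 (size 4, align 4) → ends 8; size at 8 (size 8, align 8) → ends 16; signature at 16 (size 4, align 4) → ends 20; tail pad 4 to reach multiple of 8; total 24 bytes, alignment 8
port at 0 (size 2, align 1) → ends 2
ttl at 2 (size 2, align 1) → ends 4
src at 4 (size 24, align 1) → ends 28
magic at 28 (size 2, align 1) → ends 30
version at 30 (size 1, align 1) → ends 31
ack at 31 (size 2, align 1) → ends 33
payload_len at 33 (size 4, align 1) → ends 37
seq at 37 (size 4, align 1) → ends 41
total 41 bytes, alignment 1
array of 19: 19 × 41 = 779

779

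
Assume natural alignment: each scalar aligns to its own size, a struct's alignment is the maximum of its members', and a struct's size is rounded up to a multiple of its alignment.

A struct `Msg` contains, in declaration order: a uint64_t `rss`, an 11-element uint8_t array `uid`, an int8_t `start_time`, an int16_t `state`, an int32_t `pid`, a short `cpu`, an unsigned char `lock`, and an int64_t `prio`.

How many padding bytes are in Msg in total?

rss at 0 (size 8, align 8) → ends 8
uid at 8 (size 11, align 1) → ends 19
start_time at 19 (size 1, align 1) → ends 20
state at 20 (size 2, align 2) → ends 22
pad 2 to align 4 for pid
pid at 24 (size 4, align 4) → ends 28
cpu at 28 (size 2, align 2) → ends 30
lock at 30 (size 1, align 1) → ends 31
pad 1 to align 8 for prio
prio at 32 (size 8, align 8) → ends 40
total 40 bytes, alignment 8
data bytes 37, size 40 → padding 3

3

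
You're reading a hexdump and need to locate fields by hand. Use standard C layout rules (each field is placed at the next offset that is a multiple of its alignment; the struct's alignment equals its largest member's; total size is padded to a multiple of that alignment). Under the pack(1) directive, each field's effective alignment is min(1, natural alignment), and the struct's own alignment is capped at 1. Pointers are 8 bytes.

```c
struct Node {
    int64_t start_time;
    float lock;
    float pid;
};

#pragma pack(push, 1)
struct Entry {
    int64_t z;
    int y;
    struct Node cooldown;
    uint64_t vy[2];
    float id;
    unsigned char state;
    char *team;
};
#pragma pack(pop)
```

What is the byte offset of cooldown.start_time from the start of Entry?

Node: start_time at 0 (size 8, align 8) → ends 8; lock at 8 (size 4, align 4) → ends 12; pid at 12 (size 4, align 4) → ends 16; total 16 bytes, alignment 8
z at 0 (size 8, align 1) → ends 8
y at 8 (size 4, align 1) → ends 12
cooldown at 12 (size 16, align 1) → ends 28
within Node: start_time at 0
12 + 0 = 12

12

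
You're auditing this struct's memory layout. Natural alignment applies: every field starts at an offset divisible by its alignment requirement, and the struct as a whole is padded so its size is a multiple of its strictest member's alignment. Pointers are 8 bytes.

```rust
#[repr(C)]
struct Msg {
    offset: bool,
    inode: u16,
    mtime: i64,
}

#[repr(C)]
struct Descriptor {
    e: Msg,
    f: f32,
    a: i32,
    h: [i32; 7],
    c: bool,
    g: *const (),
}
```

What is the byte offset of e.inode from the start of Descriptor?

Msg: offset at 0 (size 1, align 1) → ends 1; pad 1 to align 2 for inode; inode at 2 (size 2, align 2) → ends 4; pad 4 to align 8 for mtime; mtime at 8 (size 8, align 8) → ends 16; total 16 bytes, alignment 8
e at 0 (size 16, align 8) → ends 16
within Msg: inode at 2
0 + 2 = 2

2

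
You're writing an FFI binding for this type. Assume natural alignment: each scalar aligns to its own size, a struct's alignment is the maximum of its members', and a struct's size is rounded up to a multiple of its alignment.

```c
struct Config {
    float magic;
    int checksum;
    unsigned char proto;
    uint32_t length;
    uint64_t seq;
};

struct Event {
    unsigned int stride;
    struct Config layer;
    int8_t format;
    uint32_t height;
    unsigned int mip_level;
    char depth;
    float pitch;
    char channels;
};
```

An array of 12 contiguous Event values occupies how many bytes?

672

Config: 0..4  magic  (4B, 4-aligned); 4..8  checksum  (4B, 4-aligned); 8..9  proto  (1B, 1-aligned); 9..12  -- padding (3B); 12..16  length  (4B, 4-aligned); 16..24  seq  (8B, 8-aligned); sizeof = 24, alignof = 8
0..4  stride  (4B, 4-aligned)
4..8  -- padding (4B)
8..32  layer  (24B, 8-aligned)
32..33  format  (1B, 1-aligned)
33..36  -- padding (3B)
36..40  height  (4B, 4-aligned)
40..44  mip_level  (4B, 4-aligned)
44..45  depth  (1B, 1-aligned)
45..48  -- padding (3B)
48..52  pitch  (4B, 4-aligned)
52..53  channels  (1B, 1-aligned)
53..56  -- tail padding (3B)
sizeof = 56, alignof = 8
array of 12: 12 × 56 = 672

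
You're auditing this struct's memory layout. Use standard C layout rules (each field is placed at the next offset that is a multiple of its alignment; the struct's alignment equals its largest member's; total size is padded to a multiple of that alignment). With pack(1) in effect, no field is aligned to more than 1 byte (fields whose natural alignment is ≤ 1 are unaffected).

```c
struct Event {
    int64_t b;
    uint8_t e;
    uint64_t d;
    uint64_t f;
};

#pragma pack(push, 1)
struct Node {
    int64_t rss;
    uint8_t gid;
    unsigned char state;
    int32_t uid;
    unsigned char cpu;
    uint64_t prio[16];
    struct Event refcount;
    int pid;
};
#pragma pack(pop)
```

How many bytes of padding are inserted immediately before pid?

Event: b at 0 (size 8, align 8) → ends 8; e at 8 (size 1, align 1) → ends 9; pad 7 to align 8 for d; d at 16 (size 8, align 8) → ends 24; f at 24 (size 8, align 8) → ends 32; total 32 bytes, alignment 8
rss at 0 (size 8, align 1) → ends 8
gid at 8 (size 1, align 1) → ends 9
state at 9 (size 1, align 1) → ends 10
uid at 10 (size 4, align 1) → ends 14
cpu at 14 (size 1, align 1) → ends 15
prio at 15 (size 128, align 1) → ends 143
refcount at 143 (size 32, align 1) → ends 175
pid at 175 (size 4, align 1) → ends 179

0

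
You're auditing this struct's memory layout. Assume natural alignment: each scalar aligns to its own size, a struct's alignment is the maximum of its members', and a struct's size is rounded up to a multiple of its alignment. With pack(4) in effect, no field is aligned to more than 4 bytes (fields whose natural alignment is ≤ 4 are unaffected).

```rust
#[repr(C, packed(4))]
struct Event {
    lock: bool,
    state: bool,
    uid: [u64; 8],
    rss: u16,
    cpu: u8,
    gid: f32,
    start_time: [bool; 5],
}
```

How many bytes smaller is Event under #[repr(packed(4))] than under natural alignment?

4

natural layout:
  0..1  lock  (1B, 1-aligned)
  1..2  state  (1B, 1-aligned)
  2..8  -- padding (6B)
  8..72  uid  (64B, 8-aligned)
  72..74  rss  (2B, 2-aligned)
  74..75  cpu  (1B, 1-aligned)
  75..76  -- padding (1B)
  76..80  gid  (4B, 4-aligned)
  80..85  start_time  (5B, 1-aligned)
  85..88  -- tail padding (3B)
  sizeof = 88, alignof = 8
packed(4) layout:
  0..1  lock  (1B, 1-aligned)
  1..2  state  (1B, 1-aligned)
  2..4  -- padding (2B)
  4..68  uid  (64B, 4-aligned)
  68..70  rss  (2B, 2-aligned)
  70..71  cpu  (1B, 1-aligned)
  71..72  -- padding (1B)
  72..76  gid  (4B, 4-aligned)
  76..81  start_time  (5B, 1-aligned)
  81..84  -- tail padding (3B)
  sizeof = 84, alignof = 4
88 − 84 = 4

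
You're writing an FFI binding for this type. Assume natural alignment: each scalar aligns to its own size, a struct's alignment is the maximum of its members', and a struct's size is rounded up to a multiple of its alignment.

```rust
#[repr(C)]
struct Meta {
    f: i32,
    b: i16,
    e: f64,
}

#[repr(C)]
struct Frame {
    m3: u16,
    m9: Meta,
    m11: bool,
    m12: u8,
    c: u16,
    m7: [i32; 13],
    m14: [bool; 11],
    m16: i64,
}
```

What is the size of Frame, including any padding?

104 bytes

Meta: @0: f [4B, align 4] → 4; @4: b [2B, align 2] → 6; +2 pad (align 8); @8: e [8B, align 8] → 16; size 16, align 8
@0: m3 [2B, align 2] → 2
+6 pad (align 8)
@8: m9 [16B, align 8] → 24
@24: m11 [1B, align 1] → 25
@25: m12 [1B, align 1] → 26
@26: c [2B, align 2] → 28
@28: m7 [52B, align 4] → 80
@80: m14 [11B, align 1] → 91
+5 pad (align 8)
@96: m16 [8B, align 8] → 104
size 104, align 8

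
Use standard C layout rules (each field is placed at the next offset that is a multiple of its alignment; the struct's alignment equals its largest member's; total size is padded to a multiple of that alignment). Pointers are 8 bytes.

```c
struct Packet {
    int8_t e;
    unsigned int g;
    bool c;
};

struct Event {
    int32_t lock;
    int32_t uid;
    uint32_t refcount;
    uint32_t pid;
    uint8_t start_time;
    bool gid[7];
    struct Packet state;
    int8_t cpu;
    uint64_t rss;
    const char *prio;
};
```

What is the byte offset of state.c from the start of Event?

Packet: e at 0 (size 1, align 1) → ends 1; pad 3 to align 4 for g; g at 4 (size 4, align 4) → ends 8; c at 8 (size 1, align 1) → ends 9; tail pad 3 to reach multiple of 4; total 12 bytes, alignment 4
lock at 0 (size 4, align 4) → ends 4
uid at 4 (size 4, align 4) → ends 8
refcount at 8 (size 4, align 4) → ends 12
pid at 12 (size 4, align 4) → ends 16
start_time at 16 (size 1, align 1) → ends 17
gid at 17 (size 7, align 1) → ends 24
state at 24 (size 12, align 4) → ends 36
within Packet: c at 8
24 + 8 = 32

32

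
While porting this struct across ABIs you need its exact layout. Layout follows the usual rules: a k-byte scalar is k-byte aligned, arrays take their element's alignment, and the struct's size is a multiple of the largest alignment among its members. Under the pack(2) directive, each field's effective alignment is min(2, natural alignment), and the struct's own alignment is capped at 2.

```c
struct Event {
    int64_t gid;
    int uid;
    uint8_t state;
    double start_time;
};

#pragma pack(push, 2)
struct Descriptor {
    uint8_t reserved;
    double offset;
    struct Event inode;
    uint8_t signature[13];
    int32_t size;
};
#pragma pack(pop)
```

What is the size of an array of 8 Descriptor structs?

Event: gid at 0 (size 8, align 8) → ends 8; uid at 8 (size 4, align 4) → ends 12; state at 12 (size 1, align 1) → ends 13; pad 3 to align 8 for start_time; start_time at 16 (size 8, align 8) → ends 24; total 24 bytes, alignment 8
reserved at 0 (size 1, align 1) → ends 1
pad 1 to align 2 for offset
offset at 2 (size 8, align 2) → ends 10
inode at 10 (size 24, align 2) → ends 34
signature at 34 (size 13, align 1) → ends 47
pad 1 to align 2 for size
size at 48 (size 4, align 2) → ends 52
total 52 bytes, alignment 2
array of 8: 8 × 52 = 416

416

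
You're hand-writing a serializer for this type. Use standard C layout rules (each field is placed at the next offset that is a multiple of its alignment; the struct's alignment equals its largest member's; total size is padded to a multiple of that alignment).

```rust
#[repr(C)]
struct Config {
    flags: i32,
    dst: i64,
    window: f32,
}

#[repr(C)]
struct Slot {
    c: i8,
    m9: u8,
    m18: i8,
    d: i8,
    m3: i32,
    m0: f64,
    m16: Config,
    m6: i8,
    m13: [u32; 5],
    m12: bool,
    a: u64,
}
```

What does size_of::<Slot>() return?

Config: flags at 0 (size 4, align 4) → ends 4; pad 4 to align 8 for dst; dst at 8 (size 8, align 8) → ends 16; window at 16 (size 4, align 4) → ends 20; tail pad 4 to reach multiple of 8; total 24 bytes, alignment 8
c at 0 (size 1, align 1) → ends 1
m9 at 1 (size 1, align 1) → ends 2
m18 at 2 (size 1, align 1) → ends 3
d at 3 (size 1, align 1) → ends 4
m3 at 4 (size 4, align 4) → ends 8
m0 at 8 (size 8, align 8) → ends 16
m16 at 16 (size 24, align 8) → ends 40
m6 at 40 (size 1, align 1) → ends 41
pad 3 to align 4 for m13
m13 at 44 (size 20, align 4) → ends 64
m12 at 64 (size 1, align 1) → ends 65
pad 7 to align 8 for a
a at 72 (size 8, align 8) → ends 80
total 80 bytes, alignment 8

80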